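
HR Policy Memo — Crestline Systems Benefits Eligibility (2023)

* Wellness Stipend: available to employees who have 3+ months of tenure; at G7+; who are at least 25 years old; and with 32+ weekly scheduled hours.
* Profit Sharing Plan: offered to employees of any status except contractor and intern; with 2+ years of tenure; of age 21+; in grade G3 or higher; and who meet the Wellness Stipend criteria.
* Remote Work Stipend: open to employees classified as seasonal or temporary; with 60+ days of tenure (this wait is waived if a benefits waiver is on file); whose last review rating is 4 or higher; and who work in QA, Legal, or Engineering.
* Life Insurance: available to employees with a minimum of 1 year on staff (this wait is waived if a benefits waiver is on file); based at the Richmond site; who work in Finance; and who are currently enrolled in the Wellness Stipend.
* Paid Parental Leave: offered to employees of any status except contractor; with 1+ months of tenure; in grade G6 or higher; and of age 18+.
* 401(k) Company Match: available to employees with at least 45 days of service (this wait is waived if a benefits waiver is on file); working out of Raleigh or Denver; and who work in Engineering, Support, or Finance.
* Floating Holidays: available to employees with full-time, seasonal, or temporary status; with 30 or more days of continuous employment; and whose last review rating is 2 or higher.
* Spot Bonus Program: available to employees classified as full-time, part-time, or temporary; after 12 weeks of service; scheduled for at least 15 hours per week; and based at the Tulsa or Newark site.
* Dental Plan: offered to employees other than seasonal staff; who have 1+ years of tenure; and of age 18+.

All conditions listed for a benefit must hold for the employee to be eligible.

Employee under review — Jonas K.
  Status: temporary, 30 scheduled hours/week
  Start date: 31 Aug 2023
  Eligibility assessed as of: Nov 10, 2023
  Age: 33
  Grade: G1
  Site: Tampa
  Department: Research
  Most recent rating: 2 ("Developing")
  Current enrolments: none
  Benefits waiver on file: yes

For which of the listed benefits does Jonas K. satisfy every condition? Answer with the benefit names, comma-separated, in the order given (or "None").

Service from 31 Aug 2023 to Nov 10, 2023: 71 days.
Wellness Stipend — service 71 days < 3 months (≈90 days) ✗ → not eligible.
Profit Sharing Plan — status temporary ✓ (not excluded); service 71 days < 2 years (≈730 days) ✗ → not eligible.
Remote Work Stipend — status temporary ✓; benefits waiver on file ✓; rating 2 < 4 ✗ → not eligible.
Life Insurance — benefits waiver on file ✓; site Tampa ✗ (not Richmond) → not eligible.
Paid Parental Leave — status temporary ✓ (not excluded); service 71 days ≥ 1 month (≈30 days) ✓; grade G1 < G6 ✗ → not eligible.
401(k) Company Match — benefits waiver on file ✓; site Tampa ✗ (not Raleigh or Denver) → not eligible.
Floating Holidays — status temporary ✓; service 71 days ≥ 30 days ✓; rating 2 ≥ 2 ✓ → eligible.
Spot Bonus Program — status temporary ✓; service 71 days < 12 weeks (≈84 days) ✗ → not eligible.
Dental Plan — status temporary ✓ (not excluded); service 71 days < 1 year (≈365 days) ✗ → not eligible.

Floating Holidays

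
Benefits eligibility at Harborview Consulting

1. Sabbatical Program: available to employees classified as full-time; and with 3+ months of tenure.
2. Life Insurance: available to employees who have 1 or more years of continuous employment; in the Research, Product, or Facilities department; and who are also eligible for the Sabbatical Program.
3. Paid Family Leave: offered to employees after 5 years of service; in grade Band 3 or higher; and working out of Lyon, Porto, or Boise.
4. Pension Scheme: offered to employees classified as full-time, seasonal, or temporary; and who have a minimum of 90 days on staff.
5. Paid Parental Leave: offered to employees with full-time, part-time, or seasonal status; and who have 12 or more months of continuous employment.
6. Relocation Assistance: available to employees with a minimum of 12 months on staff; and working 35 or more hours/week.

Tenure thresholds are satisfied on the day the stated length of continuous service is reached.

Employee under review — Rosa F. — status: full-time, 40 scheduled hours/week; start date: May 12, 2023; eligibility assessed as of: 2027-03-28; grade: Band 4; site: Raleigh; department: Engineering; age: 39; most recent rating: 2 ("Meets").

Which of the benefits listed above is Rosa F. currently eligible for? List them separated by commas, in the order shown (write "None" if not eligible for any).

Sabbatical Program, Pension Scheme, Paid Parental Leave, Relocation Assistance

Service from May 12, 2023 to 2027-03-28: 1416 days.
Sabbatical Program — status full-time ✓; service 1416 days ≥ 3 months (≈90 days) ✓ → eligible.
Life Insurance — service 1416 days ≥ 1 year (≈365 days) ✓; dept Engineering ✗ → not eligible.
Paid Family Leave — service 1416 days < 5 years (≈1825 days) ✗ → not eligible.
Pension Scheme — status full-time ✓; service 1416 days ≥ 90 days ✓ → eligible.
Paid Parental Leave — status full-time ✓; service 1416 days ≥ 12 months (≈360 days) ✓ → eligible.
Relocation Assistance — service 1416 days ≥ 12 months (≈360 days) ✓; 40 hrs/wk ≥ 35 ✓ → eligible.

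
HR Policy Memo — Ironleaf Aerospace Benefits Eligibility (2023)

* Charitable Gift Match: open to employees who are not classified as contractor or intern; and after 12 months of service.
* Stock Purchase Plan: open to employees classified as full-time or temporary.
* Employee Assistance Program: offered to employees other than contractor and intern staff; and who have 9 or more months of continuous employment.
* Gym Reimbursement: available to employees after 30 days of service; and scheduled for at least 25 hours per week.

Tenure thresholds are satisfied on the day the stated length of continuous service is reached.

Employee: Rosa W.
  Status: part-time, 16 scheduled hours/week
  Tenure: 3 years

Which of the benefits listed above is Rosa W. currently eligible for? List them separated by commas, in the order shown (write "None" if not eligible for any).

Charitable Gift Match, Employee Assistance Program

Charitable Gift Match — status part-time ✓ (not excluded); service 3 years ≥ 12 months (≈360 days) ✓ → eligible.
Stock Purchase Plan — status part-time ✗ (requires full-time or temporary) → not eligible.
Employee Assistance Program — status part-time ✓ (not excluded); service 3 years ≥ 9 months (≈270 days) ✓ → eligible.
Gym Reimbursement — service 3 years ≥ 30 days ✓; 16 hrs/wk < 25 ✗ → not eligible.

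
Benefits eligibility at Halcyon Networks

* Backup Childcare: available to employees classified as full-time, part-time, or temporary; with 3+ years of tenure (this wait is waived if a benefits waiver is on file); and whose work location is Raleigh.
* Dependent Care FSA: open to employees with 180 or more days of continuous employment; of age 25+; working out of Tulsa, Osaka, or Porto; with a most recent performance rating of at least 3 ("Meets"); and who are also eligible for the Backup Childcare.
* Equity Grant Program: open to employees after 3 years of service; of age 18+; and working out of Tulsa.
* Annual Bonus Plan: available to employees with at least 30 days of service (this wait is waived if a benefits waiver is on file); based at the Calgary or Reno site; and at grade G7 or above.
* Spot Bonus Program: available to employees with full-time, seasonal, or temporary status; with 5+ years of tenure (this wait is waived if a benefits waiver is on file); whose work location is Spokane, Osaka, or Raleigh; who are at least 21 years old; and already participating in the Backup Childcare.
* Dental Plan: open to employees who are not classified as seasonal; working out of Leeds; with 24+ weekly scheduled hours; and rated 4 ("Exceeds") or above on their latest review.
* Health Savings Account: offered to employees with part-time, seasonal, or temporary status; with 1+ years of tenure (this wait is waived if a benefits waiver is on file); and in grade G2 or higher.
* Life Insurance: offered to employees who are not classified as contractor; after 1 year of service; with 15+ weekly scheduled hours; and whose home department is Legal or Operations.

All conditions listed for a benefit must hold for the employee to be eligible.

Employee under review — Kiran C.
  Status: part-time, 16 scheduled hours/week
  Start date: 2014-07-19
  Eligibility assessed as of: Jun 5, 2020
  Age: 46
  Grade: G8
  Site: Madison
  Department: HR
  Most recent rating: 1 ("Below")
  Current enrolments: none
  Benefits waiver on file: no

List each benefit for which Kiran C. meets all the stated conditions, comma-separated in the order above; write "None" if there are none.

Service from 2014-07-19 to Jun 5, 2020: 2148 days.
Backup Childcare — status part-time ✓; no waiver, service 2148 days ≥ 3 years (≈1095 days) ✓; site Madison ✗ (not Raleigh) → not eligible.
Dependent Care FSA — service 2148 days ≥ 180 days ✓; age 46 ≥ 25 ✓; site Madison ✗ (not Tulsa, Osaka, or Porto) → not eligible.
Equity Grant Program — service 2148 days ≥ 3 years (≈1095 days) ✓; age 46 ≥ 18 ✓; site Madison ✗ (not Tulsa) → not eligible.
Annual Bonus Plan — no waiver, service 2148 days ≥ 30 days ✓; site Madison ✗ (not Calgary or Reno) → not eligible.
Spot Bonus Program — status part-time ✗ (requires full-time, seasonal, or temporary) → not eligible.
Dental Plan — status part-time ✓ (not excluded); site Madison ✗ (not Leeds) → not eligible.
Health Savings Account — status part-time ✓; no waiver, service 2148 days ≥ 1 year (≈365 days) ✓; grade G8 ≥ G2 ✓ → eligible.
Life Insurance — status part-time ✓ (not excluded); service 2148 days ≥ 1 year (≈365 days) ✓; 16 hrs/wk ≥ 15 ✓; dept HR ✗ → not eligible.

Health Savings Account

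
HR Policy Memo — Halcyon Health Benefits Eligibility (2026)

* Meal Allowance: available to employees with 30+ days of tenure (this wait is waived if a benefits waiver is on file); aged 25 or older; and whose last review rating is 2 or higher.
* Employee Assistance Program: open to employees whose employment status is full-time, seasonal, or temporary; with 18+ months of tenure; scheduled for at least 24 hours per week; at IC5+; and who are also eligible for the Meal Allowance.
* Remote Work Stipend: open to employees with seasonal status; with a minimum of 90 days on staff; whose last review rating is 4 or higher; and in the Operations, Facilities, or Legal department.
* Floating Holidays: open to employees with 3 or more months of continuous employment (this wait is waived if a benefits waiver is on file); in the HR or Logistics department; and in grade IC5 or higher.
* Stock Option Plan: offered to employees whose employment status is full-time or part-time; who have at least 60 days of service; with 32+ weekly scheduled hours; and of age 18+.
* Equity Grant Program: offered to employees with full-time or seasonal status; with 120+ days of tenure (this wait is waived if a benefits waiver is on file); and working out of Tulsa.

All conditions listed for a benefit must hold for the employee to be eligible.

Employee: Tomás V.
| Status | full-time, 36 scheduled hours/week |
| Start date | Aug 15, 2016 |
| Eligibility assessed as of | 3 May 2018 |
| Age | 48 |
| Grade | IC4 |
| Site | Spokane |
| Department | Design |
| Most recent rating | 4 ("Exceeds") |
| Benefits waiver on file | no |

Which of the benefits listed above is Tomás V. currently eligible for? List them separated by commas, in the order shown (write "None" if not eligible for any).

Meal Allowance, Stock Option Plan

Service from Aug 15, 2016 to 3 May 2018: 626 days.
Meal Allowance — no waiver, service 626 days ≥ 30 days ✓; age 48 ≥ 25 ✓; rating 4 ≥ 2 ✓ → eligible.
Employee Assistance Program — status full-time ✓; service 626 days ≥ 18 months (≈540 days) ✓; 36 hrs/wk ≥ 24 ✓; grade IC4 < IC5 ✗ → not eligible.
Remote Work Stipend — status full-time ✗ (requires seasonal) → not eligible.
Floating Holidays — no waiver, service 626 days ≥ 3 months (≈90 days) ✓; dept Design ✗ → not eligible.
Stock Option Plan — status full-time ✓; service 626 days ≥ 60 days ✓; 36 hrs/wk ≥ 32 ✓; age 48 ≥ 18 ✓ → eligible.
Equity Grant Program — status full-time ✓; no waiver, service 626 days ≥ 120 days ✓; site Spokane ✗ (not Tulsa) → not eligible.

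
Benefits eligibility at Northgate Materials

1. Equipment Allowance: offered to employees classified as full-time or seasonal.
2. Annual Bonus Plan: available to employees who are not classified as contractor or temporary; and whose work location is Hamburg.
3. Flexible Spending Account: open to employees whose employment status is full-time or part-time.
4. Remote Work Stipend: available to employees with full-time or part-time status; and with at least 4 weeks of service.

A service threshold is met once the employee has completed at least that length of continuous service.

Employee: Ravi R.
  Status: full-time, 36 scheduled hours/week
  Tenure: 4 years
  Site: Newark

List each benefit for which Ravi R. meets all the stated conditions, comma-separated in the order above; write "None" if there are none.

Equipment Allowance, Flexible Spending Account, Remote Work Stipend

Equipment Allowance — status full-time ✓ → eligible.
Annual Bonus Plan — status full-time ✓ (not excluded); site Newark ✗ (not Hamburg) → not eligible.
Flexible Spending Account — status full-time ✓ → eligible.
Remote Work Stipend — status full-time ✓; service 4 years ≥ 4 weeks (≈28 days) ✓ → eligible.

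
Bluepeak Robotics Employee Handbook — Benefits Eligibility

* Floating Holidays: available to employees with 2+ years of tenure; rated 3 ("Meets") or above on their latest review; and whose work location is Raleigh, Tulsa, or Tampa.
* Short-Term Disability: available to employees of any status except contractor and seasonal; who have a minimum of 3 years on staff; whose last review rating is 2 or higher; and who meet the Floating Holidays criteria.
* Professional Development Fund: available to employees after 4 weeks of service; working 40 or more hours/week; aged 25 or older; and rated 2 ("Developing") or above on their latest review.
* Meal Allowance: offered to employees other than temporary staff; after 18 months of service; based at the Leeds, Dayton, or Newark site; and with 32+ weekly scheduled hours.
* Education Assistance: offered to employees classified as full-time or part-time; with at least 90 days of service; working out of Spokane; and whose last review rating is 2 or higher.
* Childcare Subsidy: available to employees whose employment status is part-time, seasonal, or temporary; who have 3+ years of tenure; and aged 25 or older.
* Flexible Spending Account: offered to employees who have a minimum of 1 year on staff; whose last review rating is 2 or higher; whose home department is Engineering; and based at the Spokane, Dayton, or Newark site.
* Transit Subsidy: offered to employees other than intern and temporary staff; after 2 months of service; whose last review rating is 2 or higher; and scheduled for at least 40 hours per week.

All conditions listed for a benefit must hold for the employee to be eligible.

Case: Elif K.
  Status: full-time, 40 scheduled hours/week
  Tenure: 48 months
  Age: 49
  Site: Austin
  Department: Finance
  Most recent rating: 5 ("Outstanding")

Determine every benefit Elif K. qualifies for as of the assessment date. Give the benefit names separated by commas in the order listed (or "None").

Professional Development Fund, Transit Subsidy

Floating Holidays — service 48 months ≥ 2 years (≈730 days) ✓; rating 5 ≥ 3 ✓; site Austin ✗ (not Raleigh, Tulsa, or Tampa) → not eligible.
Short-Term Disability — status full-time ✓ (not excluded); service 48 months ≥ 3 years (≈1095 days) ✓; rating 5 ≥ 2 ✓; not eligible for Floating Holidays ✗ → not eligible.
Professional Development Fund — service 48 months ≥ 4 weeks (≈28 days) ✓; 40 hrs/wk ≥ 40 ✓; age 49 ≥ 25 ✓; rating 5 ≥ 2 ✓ → eligible.
Meal Allowance — status full-time ✓ (not excluded); service 48 months ≥ 18 months ✓; site Austin ✗ (not Leeds, Dayton, or Newark) → not eligible.
Education Assistance — status full-time ✓; service 48 months ≥ 90 days ✓; site Austin ✗ (not Spokane) → not eligible.
Childcare Subsidy — status full-time ✗ (requires part-time, seasonal, or temporary) → not eligible.
Flexible Spending Account — service 48 months ≥ 1 year (≈365 days) ✓; rating 5 ≥ 2 ✓; dept Finance ✗ → not eligible.
Transit Subsidy — status full-time ✓ (not excluded); service 48 months ≥ 2 months ✓; rating 5 ≥ 2 ✓; 40 hrs/wk ≥ 40 ✓ → eligible.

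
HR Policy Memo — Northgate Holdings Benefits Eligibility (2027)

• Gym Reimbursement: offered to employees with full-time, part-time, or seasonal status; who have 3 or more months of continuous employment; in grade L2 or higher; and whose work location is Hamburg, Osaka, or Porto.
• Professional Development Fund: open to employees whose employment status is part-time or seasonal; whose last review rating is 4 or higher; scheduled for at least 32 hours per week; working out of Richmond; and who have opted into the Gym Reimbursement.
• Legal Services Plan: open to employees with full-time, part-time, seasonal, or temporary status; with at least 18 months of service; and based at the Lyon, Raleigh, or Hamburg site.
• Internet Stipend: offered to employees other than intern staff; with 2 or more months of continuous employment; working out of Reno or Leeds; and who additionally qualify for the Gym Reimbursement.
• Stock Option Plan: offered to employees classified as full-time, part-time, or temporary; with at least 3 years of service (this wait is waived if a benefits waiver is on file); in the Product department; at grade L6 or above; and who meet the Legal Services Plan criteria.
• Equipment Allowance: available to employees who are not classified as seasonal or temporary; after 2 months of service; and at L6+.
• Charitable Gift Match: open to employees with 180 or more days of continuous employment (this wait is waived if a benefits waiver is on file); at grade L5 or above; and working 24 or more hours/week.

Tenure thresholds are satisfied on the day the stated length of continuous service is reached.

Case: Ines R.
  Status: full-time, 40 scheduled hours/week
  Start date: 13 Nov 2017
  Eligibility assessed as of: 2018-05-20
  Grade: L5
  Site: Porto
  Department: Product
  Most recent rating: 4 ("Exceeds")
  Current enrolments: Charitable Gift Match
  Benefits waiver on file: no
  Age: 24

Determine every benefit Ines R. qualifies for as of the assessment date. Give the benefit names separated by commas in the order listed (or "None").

Service from 13 Nov 2017 to 2018-05-20: 188 days.
Gym Reimbursement — status full-time ✓; service 188 days ≥ 3 months (≈90 days) ✓; grade L5 ≥ L2 ✓; site Porto ✓ → eligible.
Professional Development Fund — status full-time ✗ (requires part-time or seasonal) → not eligible.
Legal Services Plan — status full-time ✓; service 188 days < 18 months (≈540 days) ✗ → not eligible.
Internet Stipend — status full-time ✓ (not excluded); service 188 days ≥ 2 months (≈60 days) ✓; site Porto ✗ (not Reno or Leeds) → not eligible.
Stock Option Plan — status full-time ✓; no waiver, service 188 days < 3 years (≈1095 days) ✗ → not eligible.
Equipment Allowance — status full-time ✓ (not excluded); service 188 days ≥ 2 months (≈60 days) ✓; grade L5 < L6 ✗ → not eligible.
Charitable Gift Match — no waiver, service 188 days ≥ 180 days ✓; grade L5 ≥ L5 ✓; 40 hrs/wk ≥ 24 ✓ → eligible.

Gym Reimbursement, Charitable Gift Match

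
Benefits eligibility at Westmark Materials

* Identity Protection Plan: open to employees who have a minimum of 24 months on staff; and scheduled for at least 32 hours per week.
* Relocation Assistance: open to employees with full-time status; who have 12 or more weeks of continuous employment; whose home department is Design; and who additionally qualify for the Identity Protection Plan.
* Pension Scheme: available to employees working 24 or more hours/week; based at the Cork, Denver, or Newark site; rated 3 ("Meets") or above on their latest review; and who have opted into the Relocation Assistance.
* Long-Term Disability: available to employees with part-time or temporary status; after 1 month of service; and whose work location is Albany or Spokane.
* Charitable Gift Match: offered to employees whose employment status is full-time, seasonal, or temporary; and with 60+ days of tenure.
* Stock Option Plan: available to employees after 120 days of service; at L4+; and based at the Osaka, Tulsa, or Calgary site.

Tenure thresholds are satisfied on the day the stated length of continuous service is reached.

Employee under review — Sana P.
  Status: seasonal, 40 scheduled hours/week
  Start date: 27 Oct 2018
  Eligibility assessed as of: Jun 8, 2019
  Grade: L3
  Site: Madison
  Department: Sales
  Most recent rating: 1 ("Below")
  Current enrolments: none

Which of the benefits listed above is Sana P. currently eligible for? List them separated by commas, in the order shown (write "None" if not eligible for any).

Service from 27 Oct 2018 to Jun 8, 2019: 224 days.
Identity Protection Plan — service 224 days < 24 months (≈720 days) ✗ → not eligible.
Relocation Assistance — status seasonal ✗ (requires full-time) → not eligible.
Pension Scheme — 40 hrs/wk ≥ 24 ✓; site Madison ✗ (not Cork, Denver, or Newark) → not eligible.
Long-Term Disability — status seasonal ✗ (requires part-time or temporary) → not eligible.
Charitable Gift Match — status seasonal ✓; service 224 days ≥ 60 days ✓ → eligible.
Stock Option Plan — service 224 days ≥ 120 days ✓; grade L3 < L4 ✗ → not eligible.

Charitable Gift Match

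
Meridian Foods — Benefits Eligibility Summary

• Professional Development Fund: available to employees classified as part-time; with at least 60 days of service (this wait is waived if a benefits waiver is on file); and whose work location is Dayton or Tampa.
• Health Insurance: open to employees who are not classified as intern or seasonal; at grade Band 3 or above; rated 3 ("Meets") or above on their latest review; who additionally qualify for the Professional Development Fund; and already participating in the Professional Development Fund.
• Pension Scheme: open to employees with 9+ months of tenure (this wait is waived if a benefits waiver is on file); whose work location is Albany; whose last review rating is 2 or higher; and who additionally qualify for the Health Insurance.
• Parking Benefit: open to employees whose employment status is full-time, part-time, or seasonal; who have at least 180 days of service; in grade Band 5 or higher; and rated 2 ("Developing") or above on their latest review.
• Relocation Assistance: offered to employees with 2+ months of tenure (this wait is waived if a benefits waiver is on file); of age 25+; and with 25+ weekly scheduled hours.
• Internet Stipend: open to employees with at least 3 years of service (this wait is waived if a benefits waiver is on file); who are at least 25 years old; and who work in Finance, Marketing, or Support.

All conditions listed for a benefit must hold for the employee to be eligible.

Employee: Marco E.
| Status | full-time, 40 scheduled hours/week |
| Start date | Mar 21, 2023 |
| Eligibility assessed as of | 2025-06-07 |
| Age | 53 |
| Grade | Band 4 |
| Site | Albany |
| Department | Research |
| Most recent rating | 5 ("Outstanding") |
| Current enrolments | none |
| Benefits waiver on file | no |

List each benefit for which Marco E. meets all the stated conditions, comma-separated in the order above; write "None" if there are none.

Relocation Assistance

Service from Mar 21, 2023 to 2025-06-07: 809 days.
Professional Development Fund — status full-time ✗ (requires part-time) → not eligible.
Health Insurance — status full-time ✓ (not excluded); grade Band 4 ≥ Band 3 ✓; rating 5 ≥ 3 ✓; not eligible for Professional Development Fund ✗ → not eligible.
Pension Scheme — no waiver, service 809 days ≥ 9 months (≈270 days) ✓; site Albany ✓; rating 5 ≥ 2 ✓; not eligible for Health Insurance ✗ → not eligible.
Parking Benefit — status full-time ✓; service 809 days ≥ 180 days ✓; grade Band 4 < Band 5 ✗ → not eligible.
Relocation Assistance — no waiver, service 809 days ≥ 2 months (≈60 days) ✓; age 53 ≥ 25 ✓; 40 hrs/wk ≥ 25 ✓ → eligible.
Internet Stipend — no waiver, service 809 days < 3 years (≈1095 days) ✗ → not eligible.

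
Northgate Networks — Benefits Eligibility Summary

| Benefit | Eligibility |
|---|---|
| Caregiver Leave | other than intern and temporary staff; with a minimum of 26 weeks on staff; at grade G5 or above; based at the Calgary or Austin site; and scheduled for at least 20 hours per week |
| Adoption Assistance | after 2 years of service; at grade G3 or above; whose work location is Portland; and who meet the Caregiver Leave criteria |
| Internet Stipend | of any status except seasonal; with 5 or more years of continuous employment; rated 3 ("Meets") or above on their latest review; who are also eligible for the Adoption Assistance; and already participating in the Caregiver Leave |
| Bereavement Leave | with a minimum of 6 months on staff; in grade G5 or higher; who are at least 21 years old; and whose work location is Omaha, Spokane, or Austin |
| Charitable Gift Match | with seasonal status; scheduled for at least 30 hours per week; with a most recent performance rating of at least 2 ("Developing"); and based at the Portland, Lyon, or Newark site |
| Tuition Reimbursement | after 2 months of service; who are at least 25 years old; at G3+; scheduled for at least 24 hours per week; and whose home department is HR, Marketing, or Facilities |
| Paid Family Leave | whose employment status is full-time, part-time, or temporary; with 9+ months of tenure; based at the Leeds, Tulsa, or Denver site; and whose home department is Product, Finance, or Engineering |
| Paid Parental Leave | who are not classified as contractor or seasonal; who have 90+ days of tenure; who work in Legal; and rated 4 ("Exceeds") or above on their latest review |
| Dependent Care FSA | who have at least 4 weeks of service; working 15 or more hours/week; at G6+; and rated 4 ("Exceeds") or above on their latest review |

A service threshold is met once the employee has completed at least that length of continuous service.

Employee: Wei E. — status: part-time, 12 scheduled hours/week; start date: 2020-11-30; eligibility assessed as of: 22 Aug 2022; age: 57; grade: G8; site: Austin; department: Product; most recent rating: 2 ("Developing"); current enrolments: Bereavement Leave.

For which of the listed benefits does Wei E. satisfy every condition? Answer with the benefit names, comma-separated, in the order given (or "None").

Service from 2020-11-30 to 22 Aug 2022: 630 days.
Caregiver Leave — status part-time ✓ (not excluded); service 630 days ≥ 26 weeks (≈182 days) ✓; grade G8 ≥ G5 ✓; site Austin ✓; 12 hrs/wk < 20 ✗ → not eligible.
Adoption Assistance — service 630 days < 2 years (≈730 days) ✗ → not eligible.
Internet Stipend — status part-time ✓ (not excluded); service 630 days < 5 years (≈1825 days) ✗ → not eligible.
Bereavement Leave — service 630 days ≥ 6 months (≈180 days) ✓; grade G8 ≥ G5 ✓; age 57 ≥ 21 ✓; site Austin ✓ → eligible.
Charitable Gift Match — status part-time ✗ (requires seasonal) → not eligible.
Tuition Reimbursement — service 630 days ≥ 2 months (≈60 days) ✓; age 57 ≥ 25 ✓; grade G8 ≥ G3 ✓; 12 hrs/wk < 24 ✗ → not eligible.
Paid Family Leave — status part-time ✓; service 630 days ≥ 9 months (≈270 days) ✓; site Austin ✗ (not Leeds, Tulsa, or Denver) → not eligible.
Paid Parental Leave — status part-time ✓ (not excluded); service 630 days ≥ 90 days ✓; dept Product ✗ → not eligible.
Dependent Care FSA — service 630 days ≥ 4 weeks (≈28 days) ✓; 12 hrs/wk < 15 ✗ → not eligible.

Bereavement Leave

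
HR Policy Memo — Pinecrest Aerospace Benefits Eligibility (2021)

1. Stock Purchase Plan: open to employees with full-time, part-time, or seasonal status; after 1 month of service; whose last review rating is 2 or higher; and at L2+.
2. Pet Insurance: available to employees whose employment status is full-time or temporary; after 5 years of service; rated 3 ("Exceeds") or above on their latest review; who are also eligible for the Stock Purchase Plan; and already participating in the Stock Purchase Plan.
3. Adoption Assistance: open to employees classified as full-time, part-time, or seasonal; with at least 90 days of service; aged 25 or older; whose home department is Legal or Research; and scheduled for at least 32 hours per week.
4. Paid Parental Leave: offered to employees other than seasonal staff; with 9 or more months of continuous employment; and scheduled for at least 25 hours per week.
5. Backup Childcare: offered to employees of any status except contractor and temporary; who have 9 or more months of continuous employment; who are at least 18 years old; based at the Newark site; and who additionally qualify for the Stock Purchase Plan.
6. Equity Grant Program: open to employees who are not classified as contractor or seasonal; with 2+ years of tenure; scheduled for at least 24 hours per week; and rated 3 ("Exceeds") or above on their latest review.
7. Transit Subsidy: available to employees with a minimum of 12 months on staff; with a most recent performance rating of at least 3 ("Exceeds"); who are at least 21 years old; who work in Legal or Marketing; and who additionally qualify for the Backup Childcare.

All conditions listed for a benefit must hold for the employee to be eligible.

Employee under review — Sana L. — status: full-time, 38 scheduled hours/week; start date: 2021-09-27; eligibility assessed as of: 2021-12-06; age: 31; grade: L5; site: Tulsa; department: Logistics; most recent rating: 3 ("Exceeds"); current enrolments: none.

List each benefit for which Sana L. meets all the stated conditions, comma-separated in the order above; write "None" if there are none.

Stock Purchase Plan

Service from 2021-09-27 to 2021-12-06: 70 days.
Stock Purchase Plan — status full-time ✓; service 70 days ≥ 1 month (≈30 days) ✓; rating 3 ≥ 2 ✓; grade L5 ≥ L2 ✓ → eligible.
Pet Insurance — status full-time ✓; service 70 days < 5 years (≈1825 days) ✗ → not eligible.
Adoption Assistance — status full-time ✓; service 70 days < 90 days ✗ → not eligible.
Paid Parental Leave — status full-time ✓ (not excluded); service 70 days < 9 months (≈270 days) ✗ → not eligible.
Backup Childcare — status full-time ✓ (not excluded); service 70 days < 9 months (≈270 days) ✗ → not eligible.
Equity Grant Program — status full-time ✓ (not excluded); service 70 days < 2 years (≈730 days) ✗ → not eligible.
Transit Subsidy — service 70 days < 12 months (≈360 days) ✗ → not eligible.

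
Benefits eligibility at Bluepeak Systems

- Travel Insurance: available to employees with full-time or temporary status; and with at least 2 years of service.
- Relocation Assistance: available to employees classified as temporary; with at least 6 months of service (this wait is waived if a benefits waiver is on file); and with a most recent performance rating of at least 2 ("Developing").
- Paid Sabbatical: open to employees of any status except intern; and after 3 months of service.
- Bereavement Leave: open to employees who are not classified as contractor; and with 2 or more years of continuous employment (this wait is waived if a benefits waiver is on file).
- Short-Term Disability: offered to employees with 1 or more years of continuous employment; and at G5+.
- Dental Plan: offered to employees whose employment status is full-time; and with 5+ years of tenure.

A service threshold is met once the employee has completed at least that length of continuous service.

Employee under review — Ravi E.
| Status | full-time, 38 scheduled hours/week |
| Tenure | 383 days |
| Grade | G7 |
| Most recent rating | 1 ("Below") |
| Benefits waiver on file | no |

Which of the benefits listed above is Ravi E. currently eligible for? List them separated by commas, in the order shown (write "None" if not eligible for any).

Travel Insurance — status full-time ✓; service 383 days < 2 years (≈730 days) ✗ → not eligible.
Relocation Assistance — status full-time ✗ (requires temporary) → not eligible.
Paid Sabbatical — status full-time ✓ (not excluded); service 383 days ≥ 3 months (≈90 days) ✓ → eligible.
Bereavement Leave — status full-time ✓ (not excluded); no waiver, service 383 days < 2 years (≈730 days) ✗ → not eligible.
Short-Term Disability — service 383 days ≥ 1 year (≈365 days) ✓; grade G7 ≥ G5 ✓ → eligible.
Dental Plan — status full-time ✓; service 383 days < 5 years (≈1825 days) ✗ → not eligible.

Paid Sabbatical, Short-Term Disability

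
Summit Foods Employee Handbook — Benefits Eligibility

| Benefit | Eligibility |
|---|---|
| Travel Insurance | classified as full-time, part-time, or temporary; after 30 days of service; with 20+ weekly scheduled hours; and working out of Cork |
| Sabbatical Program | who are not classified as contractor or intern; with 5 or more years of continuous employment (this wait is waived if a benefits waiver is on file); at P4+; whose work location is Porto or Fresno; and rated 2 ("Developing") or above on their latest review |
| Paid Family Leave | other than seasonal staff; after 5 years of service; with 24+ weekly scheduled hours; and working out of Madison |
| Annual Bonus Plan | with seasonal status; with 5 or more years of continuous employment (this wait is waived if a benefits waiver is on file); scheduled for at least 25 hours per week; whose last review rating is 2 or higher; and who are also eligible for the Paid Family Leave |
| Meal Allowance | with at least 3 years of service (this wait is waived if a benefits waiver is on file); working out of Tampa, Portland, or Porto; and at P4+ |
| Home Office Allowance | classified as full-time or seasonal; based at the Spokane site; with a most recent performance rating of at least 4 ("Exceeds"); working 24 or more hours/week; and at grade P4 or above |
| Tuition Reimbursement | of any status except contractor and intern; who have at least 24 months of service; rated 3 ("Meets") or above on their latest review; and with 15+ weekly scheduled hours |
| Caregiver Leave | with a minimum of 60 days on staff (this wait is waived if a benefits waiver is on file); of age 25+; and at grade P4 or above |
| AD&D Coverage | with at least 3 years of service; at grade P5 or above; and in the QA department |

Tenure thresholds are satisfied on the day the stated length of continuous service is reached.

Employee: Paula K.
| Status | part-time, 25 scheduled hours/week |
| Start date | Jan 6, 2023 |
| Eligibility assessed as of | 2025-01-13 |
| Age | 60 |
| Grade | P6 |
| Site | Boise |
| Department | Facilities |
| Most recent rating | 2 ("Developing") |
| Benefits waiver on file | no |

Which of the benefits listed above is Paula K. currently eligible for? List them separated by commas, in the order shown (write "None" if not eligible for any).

Service from Jan 6, 2023 to 2025-01-13: 738 days.
Travel Insurance — status part-time ✓; service 738 days ≥ 30 days ✓; 25 hrs/wk ≥ 20 ✓; site Boise ✗ (not Cork) → not eligible.
Sabbatical Program — status part-time ✓ (not excluded); no waiver, service 738 days < 5 years (≈1825 days) ✗ → not eligible.
Paid Family Leave — status part-time ✓ (not excluded); service 738 days < 5 years (≈1825 days) ✗ → not eligible.
Annual Bonus Plan — status part-time ✗ (requires seasonal) → not eligible.
Meal Allowance — no waiver, service 738 days < 3 years (≈1095 days) ✗ → not eligible.
Home Office Allowance — status part-time ✗ (requires full-time or seasonal) → not eligible.
Tuition Reimbursement — status part-time ✓ (not excluded); service 738 days ≥ 24 months (≈720 days) ✓; rating 2 < 3 ✗ → not eligible.
Caregiver Leave — no waiver, service 738 days ≥ 60 days ✓; age 60 ≥ 25 ✓; grade P6 ≥ P4 ✓ → eligible.
AD&D Coverage — service 738 days < 3 years (≈1095 days) ✗ → not eligible.

Caregiver Leave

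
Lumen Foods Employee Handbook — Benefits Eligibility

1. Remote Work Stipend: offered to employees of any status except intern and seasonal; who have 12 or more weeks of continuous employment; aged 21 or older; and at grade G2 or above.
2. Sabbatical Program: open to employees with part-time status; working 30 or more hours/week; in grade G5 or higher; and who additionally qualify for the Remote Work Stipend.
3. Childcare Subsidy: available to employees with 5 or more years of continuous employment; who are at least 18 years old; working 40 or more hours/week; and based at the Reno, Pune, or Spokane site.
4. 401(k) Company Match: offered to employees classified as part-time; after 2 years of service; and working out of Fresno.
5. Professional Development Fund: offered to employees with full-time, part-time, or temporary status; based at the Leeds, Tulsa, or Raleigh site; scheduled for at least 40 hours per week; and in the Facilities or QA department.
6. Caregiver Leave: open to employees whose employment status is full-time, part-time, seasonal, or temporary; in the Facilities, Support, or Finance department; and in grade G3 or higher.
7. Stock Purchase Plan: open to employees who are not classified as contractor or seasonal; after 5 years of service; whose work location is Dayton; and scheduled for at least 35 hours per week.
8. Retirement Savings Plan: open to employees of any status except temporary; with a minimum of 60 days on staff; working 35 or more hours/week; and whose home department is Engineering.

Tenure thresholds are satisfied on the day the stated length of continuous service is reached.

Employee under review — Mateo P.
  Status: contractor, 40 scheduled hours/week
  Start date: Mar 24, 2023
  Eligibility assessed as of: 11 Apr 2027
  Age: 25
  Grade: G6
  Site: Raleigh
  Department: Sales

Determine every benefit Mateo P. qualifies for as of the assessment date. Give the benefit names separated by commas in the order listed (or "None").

Remote Work Stipend

Service from Mar 24, 2023 to 11 Apr 2027: 1479 days.
Remote Work Stipend — status contractor ✓ (not excluded); service 1479 days ≥ 12 weeks (≈84 days) ✓; age 25 ≥ 21 ✓; grade G6 ≥ G2 ✓ → eligible.
Sabbatical Program — status contractor ✗ (requires part-time) → not eligible.
Childcare Subsidy — service 1479 days < 5 years (≈1825 days) ✗ → not eligible.
401(k) Company Match — status contractor ✗ (requires part-time) → not eligible.
Professional Development Fund — status contractor ✗ (requires full-time, part-time, or temporary) → not eligible.
Caregiver Leave — status contractor ✗ (requires full-time, part-time, seasonal, or temporary) → not eligible.
Stock Purchase Plan — status contractor ✗ (excluded) → not eligible.
Retirement Savings Plan — status contractor ✓ (not excluded); service 1479 days ≥ 60 days ✓; 40 hrs/wk ≥ 35 ✓; dept Sales ✗ → not eligible.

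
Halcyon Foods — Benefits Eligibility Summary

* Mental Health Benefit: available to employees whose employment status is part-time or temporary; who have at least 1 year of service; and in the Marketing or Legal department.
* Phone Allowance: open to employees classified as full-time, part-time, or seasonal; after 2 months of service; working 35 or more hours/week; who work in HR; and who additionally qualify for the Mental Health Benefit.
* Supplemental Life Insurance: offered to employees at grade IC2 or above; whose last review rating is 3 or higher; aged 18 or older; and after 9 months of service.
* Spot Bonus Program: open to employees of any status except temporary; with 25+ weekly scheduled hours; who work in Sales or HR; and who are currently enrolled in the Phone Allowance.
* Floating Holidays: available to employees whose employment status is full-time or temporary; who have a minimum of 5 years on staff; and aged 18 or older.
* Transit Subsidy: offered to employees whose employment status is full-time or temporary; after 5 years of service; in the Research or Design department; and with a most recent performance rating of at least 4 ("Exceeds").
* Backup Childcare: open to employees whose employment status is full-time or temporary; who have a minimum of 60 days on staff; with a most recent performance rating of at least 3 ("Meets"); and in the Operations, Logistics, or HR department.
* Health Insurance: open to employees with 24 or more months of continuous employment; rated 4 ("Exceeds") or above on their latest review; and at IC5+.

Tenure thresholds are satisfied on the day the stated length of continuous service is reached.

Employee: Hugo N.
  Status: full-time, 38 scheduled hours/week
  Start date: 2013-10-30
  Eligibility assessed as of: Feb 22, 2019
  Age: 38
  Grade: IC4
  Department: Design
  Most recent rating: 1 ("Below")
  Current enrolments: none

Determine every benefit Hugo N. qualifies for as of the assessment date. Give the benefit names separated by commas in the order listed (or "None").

Service from 2013-10-30 to Feb 22, 2019: 1941 days.
Mental Health Benefit — status full-time ✗ (requires part-time or temporary) → not eligible.
Phone Allowance — status full-time ✓; service 1941 days ≥ 2 months (≈60 days) ✓; 38 hrs/wk ≥ 35 ✓; dept Design ✗ → not eligible.
Supplemental Life Insurance — grade IC4 ≥ IC2 ✓; rating 1 < 3 ✗ → not eligible.
Spot Bonus Program — status full-time ✓ (not excluded); 38 hrs/wk ≥ 25 ✓; dept Design ✗ → not eligible.
Floating Holidays — status full-time ✓; service 1941 days ≥ 5 years (≈1825 days) ✓; age 38 ≥ 18 ✓ → eligible.
Transit Subsidy — status full-time ✓; service 1941 days ≥ 5 years (≈1825 days) ✓; dept Design ✓; rating 1 < 4 ✗ → not eligible.
Backup Childcare — status full-time ✓; service 1941 days ≥ 60 days ✓; rating 1 < 3 ✗ → not eligible.
Health Insurance — service 1941 days ≥ 24 months (≈720 days) ✓; rating 1 < 4 ✗ → not eligible.

Floating Holidays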